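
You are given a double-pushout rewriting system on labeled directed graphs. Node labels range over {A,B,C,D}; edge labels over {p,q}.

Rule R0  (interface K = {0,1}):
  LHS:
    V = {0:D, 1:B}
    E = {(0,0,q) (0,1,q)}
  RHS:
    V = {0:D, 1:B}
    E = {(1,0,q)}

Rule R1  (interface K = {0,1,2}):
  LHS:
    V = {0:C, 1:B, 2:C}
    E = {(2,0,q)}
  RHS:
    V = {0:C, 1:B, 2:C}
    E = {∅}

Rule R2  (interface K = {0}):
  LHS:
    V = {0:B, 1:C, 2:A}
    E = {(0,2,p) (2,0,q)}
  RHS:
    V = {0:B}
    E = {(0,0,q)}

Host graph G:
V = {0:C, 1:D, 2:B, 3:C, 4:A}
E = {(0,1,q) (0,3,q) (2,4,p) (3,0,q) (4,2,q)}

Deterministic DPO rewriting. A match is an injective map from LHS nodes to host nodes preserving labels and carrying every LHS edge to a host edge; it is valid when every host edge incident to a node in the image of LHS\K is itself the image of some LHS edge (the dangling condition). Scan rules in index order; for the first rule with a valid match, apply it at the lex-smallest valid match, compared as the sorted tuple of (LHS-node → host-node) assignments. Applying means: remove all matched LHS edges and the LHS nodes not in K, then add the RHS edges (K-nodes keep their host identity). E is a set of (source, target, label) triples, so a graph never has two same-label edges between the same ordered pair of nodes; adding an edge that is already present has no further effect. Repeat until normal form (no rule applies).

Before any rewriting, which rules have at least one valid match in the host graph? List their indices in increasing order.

Answer: [R1]

Derivation:
R0: no valid match — LHS pattern not found
R1: 2 valid matches — {0↦0, 1↦2, 2↦3}, {0↦3, 1↦2, 2↦0}
R2: no valid match — 2 raw matches, all fail dangling condition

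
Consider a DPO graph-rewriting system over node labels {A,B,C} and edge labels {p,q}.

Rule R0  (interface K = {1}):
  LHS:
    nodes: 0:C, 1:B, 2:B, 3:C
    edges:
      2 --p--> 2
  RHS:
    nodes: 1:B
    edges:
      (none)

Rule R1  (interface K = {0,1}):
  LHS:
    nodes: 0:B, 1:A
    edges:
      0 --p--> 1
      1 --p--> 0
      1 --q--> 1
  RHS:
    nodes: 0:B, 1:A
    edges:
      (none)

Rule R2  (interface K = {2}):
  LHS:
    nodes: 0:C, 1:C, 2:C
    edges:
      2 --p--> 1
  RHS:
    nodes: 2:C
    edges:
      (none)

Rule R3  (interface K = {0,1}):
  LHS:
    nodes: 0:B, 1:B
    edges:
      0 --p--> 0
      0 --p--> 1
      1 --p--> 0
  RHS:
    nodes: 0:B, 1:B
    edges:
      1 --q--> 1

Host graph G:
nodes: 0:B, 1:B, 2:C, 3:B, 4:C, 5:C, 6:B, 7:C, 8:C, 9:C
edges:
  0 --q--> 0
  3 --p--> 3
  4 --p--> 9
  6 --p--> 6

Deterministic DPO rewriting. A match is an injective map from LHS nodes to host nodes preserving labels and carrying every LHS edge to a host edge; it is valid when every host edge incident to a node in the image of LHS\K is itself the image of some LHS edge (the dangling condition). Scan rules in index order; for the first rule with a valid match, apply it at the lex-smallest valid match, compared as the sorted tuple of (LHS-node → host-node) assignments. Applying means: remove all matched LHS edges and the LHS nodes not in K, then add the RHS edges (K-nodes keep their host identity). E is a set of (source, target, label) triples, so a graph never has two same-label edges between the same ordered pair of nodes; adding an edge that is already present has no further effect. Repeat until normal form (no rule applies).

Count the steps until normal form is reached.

Answer: 2

Derivation:
initial: |V|=10 |E|=4  E = 0-q->0 3-p->3 4-p->9 6-p->6
step 1: apply R0 at {0↦2, 1↦0, 2↦3, 3↦5}  → |V|=7 |E|=3  E = 0-q->0 4-p->9 6-p->6
step 2: apply R0 at {0↦7, 1↦0, 2↦6, 3↦8}  → |V|=4 |E|=2  E = 0-q->0 4-p->9
normal form: no rule applies after step 2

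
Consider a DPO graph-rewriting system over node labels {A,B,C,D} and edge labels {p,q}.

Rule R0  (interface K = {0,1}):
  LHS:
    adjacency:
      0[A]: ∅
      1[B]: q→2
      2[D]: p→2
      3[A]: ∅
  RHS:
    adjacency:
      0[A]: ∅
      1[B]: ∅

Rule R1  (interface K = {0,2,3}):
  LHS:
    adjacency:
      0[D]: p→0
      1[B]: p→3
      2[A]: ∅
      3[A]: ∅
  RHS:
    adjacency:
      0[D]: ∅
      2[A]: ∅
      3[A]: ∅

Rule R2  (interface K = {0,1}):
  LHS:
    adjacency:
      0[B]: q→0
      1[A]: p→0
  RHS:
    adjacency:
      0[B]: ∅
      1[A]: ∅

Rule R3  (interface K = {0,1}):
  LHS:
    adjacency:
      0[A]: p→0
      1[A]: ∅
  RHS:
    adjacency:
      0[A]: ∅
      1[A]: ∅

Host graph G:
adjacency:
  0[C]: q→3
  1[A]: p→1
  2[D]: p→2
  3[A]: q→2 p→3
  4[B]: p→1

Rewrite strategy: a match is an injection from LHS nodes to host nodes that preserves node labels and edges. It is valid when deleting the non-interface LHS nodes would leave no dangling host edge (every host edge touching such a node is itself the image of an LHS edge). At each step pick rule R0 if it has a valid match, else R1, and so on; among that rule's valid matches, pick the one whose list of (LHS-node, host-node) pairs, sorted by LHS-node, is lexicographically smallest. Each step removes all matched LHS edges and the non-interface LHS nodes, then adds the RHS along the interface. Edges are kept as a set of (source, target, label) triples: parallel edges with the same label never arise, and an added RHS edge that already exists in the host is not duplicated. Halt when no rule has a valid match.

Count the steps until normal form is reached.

[0] host  ⇒  5 nodes, 6 edges  {0-q->3 1-p->1 2-p->2 3-q->2 3-p->3 4-p->1}
[1] R1 @ {0↦2, 1↦4, 2↦3, 3↦1}  ⇒  4 nodes, 4 edges  {0-q->3 1-p->1 3-q->2 3-p->3}
[2] R3 @ {0↦1, 1↦3}  ⇒  4 nodes, 3 edges  {0-q->3 3-q->2 3-p->3}
[3] R3 @ {0↦3, 1↦1}  ⇒  4 nodes, 2 edges  {0-q->3 3-q->2}
halt: no rule applies after step 3

Answer: 3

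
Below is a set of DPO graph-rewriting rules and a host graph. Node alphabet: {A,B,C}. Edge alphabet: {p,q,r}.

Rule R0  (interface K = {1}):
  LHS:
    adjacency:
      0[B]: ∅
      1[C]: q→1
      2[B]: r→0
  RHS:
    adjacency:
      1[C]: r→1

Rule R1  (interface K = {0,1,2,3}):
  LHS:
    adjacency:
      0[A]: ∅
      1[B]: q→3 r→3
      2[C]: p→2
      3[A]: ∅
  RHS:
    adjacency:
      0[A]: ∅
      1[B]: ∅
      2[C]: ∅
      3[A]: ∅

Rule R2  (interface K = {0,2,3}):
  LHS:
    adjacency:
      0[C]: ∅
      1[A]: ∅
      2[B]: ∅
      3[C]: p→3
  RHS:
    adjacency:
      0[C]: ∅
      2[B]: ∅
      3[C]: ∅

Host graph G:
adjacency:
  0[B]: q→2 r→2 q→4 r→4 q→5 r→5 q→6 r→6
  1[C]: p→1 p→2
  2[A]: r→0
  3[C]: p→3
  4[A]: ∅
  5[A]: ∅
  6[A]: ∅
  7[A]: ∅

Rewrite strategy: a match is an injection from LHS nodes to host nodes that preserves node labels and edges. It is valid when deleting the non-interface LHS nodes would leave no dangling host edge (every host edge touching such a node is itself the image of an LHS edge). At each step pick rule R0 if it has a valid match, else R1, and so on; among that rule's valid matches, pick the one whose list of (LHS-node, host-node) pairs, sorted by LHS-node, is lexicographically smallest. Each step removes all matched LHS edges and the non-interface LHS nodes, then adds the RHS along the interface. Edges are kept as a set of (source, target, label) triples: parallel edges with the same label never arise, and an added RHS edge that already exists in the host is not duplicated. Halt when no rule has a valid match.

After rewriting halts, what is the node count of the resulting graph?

initial: |V|=8 |E|=12  E = 0-q->2 0-r->2 0-q->4 0-r->4 0-q->5 0-r->5 0-q->6 0-r->6 1-p->1 1-p->2 2-r->0 3-p->3
step 1: apply R1 at {0↦2, 1↦0, 2↦1, 3↦4}  → |V|=8 |E|=9  E = 0-q->2 0-r->2 0-q->5 0-r->5 0-q->6 0-r->6 1-p->2 2-r->0 3-p->3
step 2: apply R1 at {0↦2, 1↦0, 2↦3, 3↦5}  → |V|=8 |E|=6  E = 0-q->2 0-r->2 0-q->6 0-r->6 1-p->2 2-r->0
normal form: no rule applies after step 2
NF nodes: {0:B, 1:C, 2:A, 3:C, 4:A, 5:A, 6:A, 7:A}

Answer: 8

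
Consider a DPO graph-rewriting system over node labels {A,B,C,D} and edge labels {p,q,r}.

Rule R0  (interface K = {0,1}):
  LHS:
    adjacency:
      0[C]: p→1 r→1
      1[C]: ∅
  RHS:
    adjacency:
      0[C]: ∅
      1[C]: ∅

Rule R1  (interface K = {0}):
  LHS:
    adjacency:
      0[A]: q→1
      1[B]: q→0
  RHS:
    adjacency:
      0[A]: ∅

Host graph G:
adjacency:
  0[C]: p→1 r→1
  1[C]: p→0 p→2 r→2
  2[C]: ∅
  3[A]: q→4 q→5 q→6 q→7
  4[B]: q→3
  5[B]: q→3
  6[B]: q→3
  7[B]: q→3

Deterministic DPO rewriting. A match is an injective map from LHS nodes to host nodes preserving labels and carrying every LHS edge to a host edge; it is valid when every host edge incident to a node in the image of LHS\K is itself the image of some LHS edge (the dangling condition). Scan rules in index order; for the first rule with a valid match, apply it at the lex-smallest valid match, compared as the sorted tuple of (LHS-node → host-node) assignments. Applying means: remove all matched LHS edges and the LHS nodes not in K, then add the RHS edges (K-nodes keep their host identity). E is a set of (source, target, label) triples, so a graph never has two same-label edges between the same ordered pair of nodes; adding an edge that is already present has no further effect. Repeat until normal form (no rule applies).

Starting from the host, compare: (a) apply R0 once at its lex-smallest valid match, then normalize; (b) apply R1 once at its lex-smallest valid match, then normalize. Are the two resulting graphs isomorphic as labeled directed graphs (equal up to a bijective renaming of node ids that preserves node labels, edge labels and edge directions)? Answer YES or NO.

branch R0-first: apply at {0↦0, 1↦1} → |E|=11, then 5 more step(s) → NF |V|=4 |E|=1 V={0:C, 1:C, 2:C, 3:A} E=1-p->0
branch R1-first: apply at {0↦3, 1↦4} → |E|=11, then 5 more step(s) → NF |V|=4 |E|=1 V={0:C, 1:C, 2:C, 3:A} E=1-p->0
graphs isomorphic (equal up to label-preserving node renaming)

Answer: YES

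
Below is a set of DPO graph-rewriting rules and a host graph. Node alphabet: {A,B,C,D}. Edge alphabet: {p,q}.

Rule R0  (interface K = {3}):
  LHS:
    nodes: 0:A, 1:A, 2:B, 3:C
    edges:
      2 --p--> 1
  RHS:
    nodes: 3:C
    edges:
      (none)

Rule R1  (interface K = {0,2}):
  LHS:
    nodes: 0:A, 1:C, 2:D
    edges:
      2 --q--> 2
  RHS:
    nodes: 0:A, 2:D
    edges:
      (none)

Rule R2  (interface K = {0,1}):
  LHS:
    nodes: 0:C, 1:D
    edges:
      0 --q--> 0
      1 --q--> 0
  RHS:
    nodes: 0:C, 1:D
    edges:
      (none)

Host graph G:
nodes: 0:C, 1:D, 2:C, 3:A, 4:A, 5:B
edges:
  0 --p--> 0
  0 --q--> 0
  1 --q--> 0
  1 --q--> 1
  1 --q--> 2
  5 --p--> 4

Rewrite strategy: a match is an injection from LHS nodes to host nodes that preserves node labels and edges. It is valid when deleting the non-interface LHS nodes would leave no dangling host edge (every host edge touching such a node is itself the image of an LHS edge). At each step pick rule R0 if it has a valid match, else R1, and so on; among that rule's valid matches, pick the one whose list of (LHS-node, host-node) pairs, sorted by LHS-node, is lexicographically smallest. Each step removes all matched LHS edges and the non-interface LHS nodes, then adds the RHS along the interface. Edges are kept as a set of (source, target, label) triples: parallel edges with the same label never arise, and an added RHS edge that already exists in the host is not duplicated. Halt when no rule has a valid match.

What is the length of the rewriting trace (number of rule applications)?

initial: |V|=6 |E|=6  E = 0-p->0 0-q->0 1-q->0 1-q->1 1-q->2 5-p->4
step 1: apply R0 at {0↦3, 1↦4, 2↦5, 3↦0}  → |V|=3 |E|=5  E = 0-p->0 0-q->0 1-q->0 1-q->1 1-q->2
step 2: apply R2 at {0↦0, 1↦1}  → |V|=3 |E|=3  E = 0-p->0 1-q->1 1-q->2
normal form: no rule applies after step 2

Answer: 2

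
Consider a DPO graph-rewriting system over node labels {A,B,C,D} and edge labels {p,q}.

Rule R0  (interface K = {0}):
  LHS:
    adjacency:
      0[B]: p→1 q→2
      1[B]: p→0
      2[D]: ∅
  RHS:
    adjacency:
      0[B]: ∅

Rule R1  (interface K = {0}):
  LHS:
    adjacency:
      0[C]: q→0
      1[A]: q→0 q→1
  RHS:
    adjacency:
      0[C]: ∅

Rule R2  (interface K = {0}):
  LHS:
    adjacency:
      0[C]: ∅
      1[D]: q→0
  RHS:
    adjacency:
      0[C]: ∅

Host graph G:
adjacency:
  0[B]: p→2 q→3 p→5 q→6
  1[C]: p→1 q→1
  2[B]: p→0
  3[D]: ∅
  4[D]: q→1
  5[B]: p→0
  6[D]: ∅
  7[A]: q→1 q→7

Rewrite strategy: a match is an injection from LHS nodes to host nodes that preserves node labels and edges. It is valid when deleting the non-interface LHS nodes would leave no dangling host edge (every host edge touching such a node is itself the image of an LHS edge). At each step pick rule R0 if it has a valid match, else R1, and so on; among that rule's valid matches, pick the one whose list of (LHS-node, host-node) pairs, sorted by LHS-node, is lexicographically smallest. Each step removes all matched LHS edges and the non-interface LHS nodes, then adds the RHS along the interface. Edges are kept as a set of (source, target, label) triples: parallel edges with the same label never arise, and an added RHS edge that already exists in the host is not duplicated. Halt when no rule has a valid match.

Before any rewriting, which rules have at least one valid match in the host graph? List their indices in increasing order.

R0: 4 valid matches — {0↦0, 1↦2, 2↦3}, {0↦0, 1↦2, 2↦6}, {0↦0, 1↦5, 2↦3} (+1 more)
R1: 1 valid match — {0↦1, 1↦7}
R2: 1 valid match — {0↦1, 1↦4}

Answer: [R0,R1,R2]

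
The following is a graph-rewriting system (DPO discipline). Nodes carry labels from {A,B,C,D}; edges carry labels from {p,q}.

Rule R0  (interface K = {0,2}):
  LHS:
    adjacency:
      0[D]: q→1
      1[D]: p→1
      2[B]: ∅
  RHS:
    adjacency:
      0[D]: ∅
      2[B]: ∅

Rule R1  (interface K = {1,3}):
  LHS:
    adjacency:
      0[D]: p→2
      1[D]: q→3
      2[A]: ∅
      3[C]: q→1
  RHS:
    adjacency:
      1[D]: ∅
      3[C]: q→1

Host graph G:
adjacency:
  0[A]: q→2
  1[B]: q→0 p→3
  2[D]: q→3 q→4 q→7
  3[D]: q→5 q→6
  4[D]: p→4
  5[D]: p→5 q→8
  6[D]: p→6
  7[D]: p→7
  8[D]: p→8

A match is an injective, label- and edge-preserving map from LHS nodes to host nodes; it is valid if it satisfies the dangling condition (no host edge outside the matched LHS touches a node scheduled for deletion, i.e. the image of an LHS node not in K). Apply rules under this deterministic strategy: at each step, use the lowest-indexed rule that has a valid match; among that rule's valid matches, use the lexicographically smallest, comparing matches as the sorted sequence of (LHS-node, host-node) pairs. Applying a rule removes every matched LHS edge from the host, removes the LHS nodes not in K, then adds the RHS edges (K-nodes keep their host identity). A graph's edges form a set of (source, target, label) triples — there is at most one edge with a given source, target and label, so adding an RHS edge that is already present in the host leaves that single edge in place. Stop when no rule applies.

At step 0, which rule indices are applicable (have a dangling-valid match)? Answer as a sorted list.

R0: 4 valid matches — {0↦2, 1↦4, 2↦1}, {0↦2, 1↦7, 2↦1}, {0↦3, 1↦6, 2↦1} (+1 more)
R1: no valid match — LHS pattern not found

Answer: [R0]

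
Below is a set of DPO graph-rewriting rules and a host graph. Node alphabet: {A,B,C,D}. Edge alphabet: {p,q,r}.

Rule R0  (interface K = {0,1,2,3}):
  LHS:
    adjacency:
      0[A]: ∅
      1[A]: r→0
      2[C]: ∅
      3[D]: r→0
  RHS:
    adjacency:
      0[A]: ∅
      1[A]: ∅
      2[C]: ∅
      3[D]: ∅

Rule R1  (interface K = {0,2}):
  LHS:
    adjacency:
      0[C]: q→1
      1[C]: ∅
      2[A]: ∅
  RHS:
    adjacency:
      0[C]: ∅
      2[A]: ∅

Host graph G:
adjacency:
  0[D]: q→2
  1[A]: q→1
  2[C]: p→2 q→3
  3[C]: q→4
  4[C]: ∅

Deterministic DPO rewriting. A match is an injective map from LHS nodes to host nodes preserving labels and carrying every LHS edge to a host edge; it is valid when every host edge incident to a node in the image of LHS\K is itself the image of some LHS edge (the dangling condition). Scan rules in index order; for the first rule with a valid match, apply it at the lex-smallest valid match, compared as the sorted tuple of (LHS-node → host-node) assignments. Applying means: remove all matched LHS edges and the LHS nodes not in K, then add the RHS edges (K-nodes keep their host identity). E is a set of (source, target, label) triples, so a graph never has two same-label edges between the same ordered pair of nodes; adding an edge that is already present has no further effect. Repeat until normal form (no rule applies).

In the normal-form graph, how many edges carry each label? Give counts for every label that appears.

Answer: p:1 q:2

Steps:
initial: |V|=5 |E|=5  E = 0-q->2 1-q->1 2-p->2 2-q->3 3-q->4
step 1: apply R1 at {0↦3, 1↦4, 2↦1}  → |V|=4 |E|=4  E = 0-q->2 1-q->1 2-p->2 2-q->3
step 2: apply R1 at {0↦2, 1↦3, 2↦1}  → |V|=3 |E|=3  E = 0-q->2 1-q->1 2-p->2
normal form: no rule applies after step 2
NF edges: [(0, 2, 'q'), (1, 1, 'q'), (2, 2, 'p')]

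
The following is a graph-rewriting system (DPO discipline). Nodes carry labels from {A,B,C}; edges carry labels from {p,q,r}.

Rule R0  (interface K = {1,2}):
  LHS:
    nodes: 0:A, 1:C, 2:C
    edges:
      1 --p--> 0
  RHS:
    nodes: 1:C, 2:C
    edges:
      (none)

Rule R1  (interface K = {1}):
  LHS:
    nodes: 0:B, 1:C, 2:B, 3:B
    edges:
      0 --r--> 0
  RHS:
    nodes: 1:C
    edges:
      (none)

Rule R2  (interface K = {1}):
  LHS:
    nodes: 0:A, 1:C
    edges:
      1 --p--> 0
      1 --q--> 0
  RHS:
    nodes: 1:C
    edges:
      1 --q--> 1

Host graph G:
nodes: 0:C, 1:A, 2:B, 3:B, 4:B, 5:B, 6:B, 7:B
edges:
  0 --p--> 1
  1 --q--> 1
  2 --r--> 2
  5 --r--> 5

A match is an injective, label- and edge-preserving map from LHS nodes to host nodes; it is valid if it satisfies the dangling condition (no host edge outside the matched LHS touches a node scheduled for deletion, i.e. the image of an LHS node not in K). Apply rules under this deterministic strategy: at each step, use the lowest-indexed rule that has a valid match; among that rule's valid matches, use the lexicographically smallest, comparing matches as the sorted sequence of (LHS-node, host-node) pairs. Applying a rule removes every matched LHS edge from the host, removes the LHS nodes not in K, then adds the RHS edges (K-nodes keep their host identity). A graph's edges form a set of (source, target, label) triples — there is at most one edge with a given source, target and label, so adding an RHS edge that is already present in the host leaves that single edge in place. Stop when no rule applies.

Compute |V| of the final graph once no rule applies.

start.  V:8 E:4  edges: 0-p->1 1-q->1 2-r->2 5-r->5
1. fire R1 via {0↦2, 1↦0, 2↦3, 3↦4}  →  V:5 E:3  edges: 0-p->1 1-q->1 5-r->5
2. fire R1 via {0↦5, 1↦0, 2↦6, 3↦7}  →  V:2 E:2  edges: 0-p->1 1-q->1
normal form: no rule applies after step 2
NF nodes: {0:C, 1:A}

Answer: 2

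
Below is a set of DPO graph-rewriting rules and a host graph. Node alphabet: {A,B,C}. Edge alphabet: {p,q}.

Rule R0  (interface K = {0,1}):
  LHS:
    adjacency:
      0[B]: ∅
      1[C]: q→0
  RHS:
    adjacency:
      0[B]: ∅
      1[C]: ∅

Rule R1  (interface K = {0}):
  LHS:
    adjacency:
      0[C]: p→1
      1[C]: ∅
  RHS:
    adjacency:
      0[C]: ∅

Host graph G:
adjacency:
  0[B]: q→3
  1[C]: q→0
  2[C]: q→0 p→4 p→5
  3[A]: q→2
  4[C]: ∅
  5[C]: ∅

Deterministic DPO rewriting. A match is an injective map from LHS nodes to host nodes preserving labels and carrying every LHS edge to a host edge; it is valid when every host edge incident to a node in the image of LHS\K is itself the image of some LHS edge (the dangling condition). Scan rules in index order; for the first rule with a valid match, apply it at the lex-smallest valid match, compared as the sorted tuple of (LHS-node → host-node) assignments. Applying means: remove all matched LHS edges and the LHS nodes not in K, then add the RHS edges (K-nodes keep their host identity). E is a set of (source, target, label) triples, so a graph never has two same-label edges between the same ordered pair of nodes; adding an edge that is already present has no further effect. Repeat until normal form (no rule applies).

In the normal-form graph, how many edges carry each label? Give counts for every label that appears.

Answer: q:2

Steps:
[0] host  ⇒  6 nodes, 6 edges  {0-q->3 1-q->0 2-q->0 2-p->4 2-p->5 3-q->2}
[1] R0 @ {0↦0, 1↦1}  ⇒  6 nodes, 5 edges  {0-q->3 2-q->0 2-p->4 2-p->5 3-q->2}
[2] R0 @ {0↦0, 1↦2}  ⇒  6 nodes, 4 edges  {0-q->3 2-p->4 2-p->5 3-q->2}
[3] R1 @ {0↦2, 1↦4}  ⇒  5 nodes, 3 edges  {0-q->3 2-p->5 3-q->2}
[4] R1 @ {0↦2, 1↦5}  ⇒  4 nodes, 2 edges  {0-q->3 3-q->2}
normal form: no rule applies after step 4
NF edges: [(0, 3, 'q'), (3, 2, 'q')]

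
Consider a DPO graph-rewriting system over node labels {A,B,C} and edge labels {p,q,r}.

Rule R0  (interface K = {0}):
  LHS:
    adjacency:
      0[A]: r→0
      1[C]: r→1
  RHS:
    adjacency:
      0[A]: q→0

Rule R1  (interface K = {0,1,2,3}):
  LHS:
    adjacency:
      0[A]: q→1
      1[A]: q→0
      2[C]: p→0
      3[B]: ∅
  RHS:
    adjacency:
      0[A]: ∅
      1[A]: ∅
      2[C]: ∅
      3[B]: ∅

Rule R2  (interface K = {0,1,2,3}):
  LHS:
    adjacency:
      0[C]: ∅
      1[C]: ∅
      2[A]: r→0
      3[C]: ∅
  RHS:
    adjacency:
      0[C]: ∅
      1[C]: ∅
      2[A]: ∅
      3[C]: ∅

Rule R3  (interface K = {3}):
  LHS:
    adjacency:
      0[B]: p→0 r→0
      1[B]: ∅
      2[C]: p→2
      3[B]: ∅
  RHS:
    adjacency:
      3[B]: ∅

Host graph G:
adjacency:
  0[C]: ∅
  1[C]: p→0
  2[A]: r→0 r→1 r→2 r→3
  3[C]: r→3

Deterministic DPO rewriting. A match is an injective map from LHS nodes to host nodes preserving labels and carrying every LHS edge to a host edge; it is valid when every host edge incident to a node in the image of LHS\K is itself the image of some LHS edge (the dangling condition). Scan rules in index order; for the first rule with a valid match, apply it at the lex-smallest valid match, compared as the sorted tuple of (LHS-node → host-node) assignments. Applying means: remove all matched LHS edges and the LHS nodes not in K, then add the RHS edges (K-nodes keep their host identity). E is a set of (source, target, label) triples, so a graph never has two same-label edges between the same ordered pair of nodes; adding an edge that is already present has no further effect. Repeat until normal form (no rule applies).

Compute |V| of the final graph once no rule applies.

initial: |V|=4 |E|=6  E = 1-p->0 2-r->0 2-r->1 2-r->2 2-r->3 3-r->3
step 1: apply R2 at {0↦0, 1↦1, 2↦2, 3↦3}  → |V|=4 |E|=5  E = 1-p->0 2-r->1 2-r->2 2-r->3 3-r->3
step 2: apply R2 at {0↦1, 1↦0, 2↦2, 3↦3}  → |V|=4 |E|=4  E = 1-p->0 2-r->2 2-r->3 3-r->3
step 3: apply R2 at {0↦3, 1↦0, 2↦2, 3↦1}  → |V|=4 |E|=3  E = 1-p->0 2-r->2 3-r->3
step 4: apply R0 at {0↦2, 1↦3}  → |V|=3 |E|=2  E = 1-p->0 2-q->2
final graph: no rule applies after step 4
NF nodes: {0:C, 1:C, 2:A}

Answer: 3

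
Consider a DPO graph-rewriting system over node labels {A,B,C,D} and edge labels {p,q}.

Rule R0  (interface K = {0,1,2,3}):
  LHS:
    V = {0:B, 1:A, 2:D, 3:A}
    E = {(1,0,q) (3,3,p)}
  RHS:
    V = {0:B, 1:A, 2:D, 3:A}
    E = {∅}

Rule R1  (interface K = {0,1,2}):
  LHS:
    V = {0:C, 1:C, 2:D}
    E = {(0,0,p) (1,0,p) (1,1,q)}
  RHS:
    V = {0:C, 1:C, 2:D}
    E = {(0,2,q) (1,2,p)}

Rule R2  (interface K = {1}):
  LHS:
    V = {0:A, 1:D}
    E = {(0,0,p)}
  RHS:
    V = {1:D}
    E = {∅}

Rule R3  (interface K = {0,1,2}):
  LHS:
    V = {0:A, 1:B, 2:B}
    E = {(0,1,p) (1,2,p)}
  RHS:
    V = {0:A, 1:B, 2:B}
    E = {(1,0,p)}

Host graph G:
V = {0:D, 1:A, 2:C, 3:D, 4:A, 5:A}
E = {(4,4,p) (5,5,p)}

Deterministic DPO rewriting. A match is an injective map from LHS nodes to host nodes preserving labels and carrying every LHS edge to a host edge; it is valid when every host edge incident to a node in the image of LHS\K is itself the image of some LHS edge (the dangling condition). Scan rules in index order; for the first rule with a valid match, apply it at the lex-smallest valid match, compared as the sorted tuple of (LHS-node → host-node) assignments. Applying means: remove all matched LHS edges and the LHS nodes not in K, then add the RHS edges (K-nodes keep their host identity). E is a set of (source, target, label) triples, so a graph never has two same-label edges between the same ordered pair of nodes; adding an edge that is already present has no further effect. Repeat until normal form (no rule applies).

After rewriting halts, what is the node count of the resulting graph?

[0] host  ⇒  6 nodes, 2 edges  {4-p->4 5-p->5}
[1] R2 @ {0↦4, 1↦0}  ⇒  5 nodes, 1 edges  {5-p->5}
[2] R2 @ {0↦5, 1↦0}  ⇒  4 nodes, 0 edges  {∅}
halt: no rule applies after step 2
NF nodes: {0:D, 1:A, 2:C, 3:D}

Answer: 4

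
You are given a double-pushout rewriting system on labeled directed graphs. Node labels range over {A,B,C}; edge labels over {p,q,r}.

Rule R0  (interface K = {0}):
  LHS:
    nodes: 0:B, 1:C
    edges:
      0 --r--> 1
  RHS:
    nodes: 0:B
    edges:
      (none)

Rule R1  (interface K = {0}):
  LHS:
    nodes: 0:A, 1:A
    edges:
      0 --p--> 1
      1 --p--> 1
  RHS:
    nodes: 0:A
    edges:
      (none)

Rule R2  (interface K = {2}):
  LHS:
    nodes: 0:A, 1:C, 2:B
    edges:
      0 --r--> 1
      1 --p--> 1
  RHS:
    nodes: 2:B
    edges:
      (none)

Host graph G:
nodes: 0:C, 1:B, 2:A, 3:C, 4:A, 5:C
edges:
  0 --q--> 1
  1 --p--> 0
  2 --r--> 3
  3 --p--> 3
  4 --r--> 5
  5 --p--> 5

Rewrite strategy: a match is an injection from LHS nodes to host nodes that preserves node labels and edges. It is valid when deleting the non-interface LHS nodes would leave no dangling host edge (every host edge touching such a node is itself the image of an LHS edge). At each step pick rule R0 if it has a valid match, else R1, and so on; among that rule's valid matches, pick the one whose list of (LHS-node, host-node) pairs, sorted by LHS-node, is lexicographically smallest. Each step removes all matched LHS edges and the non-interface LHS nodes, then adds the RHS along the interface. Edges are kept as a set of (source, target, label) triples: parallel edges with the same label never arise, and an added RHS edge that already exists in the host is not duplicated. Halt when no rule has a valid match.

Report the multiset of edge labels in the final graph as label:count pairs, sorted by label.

[0] host  ⇒  6 nodes, 6 edges  {0-q->1 1-p->0 2-r->3 3-p->3 4-r->5 5-p->5}
[1] R2 @ {0↦2, 1↦3, 2↦1}  ⇒  4 nodes, 4 edges  {0-q->1 1-p->0 4-r->5 5-p->5}
[2] R2 @ {0↦4, 1↦5, 2↦1}  ⇒  2 nodes, 2 edges  {0-q->1 1-p->0}
halt: no rule applies after step 2
NF edges: [(0, 1, 'q'), (1, 0, 'p')]

Answer: p:1 q:1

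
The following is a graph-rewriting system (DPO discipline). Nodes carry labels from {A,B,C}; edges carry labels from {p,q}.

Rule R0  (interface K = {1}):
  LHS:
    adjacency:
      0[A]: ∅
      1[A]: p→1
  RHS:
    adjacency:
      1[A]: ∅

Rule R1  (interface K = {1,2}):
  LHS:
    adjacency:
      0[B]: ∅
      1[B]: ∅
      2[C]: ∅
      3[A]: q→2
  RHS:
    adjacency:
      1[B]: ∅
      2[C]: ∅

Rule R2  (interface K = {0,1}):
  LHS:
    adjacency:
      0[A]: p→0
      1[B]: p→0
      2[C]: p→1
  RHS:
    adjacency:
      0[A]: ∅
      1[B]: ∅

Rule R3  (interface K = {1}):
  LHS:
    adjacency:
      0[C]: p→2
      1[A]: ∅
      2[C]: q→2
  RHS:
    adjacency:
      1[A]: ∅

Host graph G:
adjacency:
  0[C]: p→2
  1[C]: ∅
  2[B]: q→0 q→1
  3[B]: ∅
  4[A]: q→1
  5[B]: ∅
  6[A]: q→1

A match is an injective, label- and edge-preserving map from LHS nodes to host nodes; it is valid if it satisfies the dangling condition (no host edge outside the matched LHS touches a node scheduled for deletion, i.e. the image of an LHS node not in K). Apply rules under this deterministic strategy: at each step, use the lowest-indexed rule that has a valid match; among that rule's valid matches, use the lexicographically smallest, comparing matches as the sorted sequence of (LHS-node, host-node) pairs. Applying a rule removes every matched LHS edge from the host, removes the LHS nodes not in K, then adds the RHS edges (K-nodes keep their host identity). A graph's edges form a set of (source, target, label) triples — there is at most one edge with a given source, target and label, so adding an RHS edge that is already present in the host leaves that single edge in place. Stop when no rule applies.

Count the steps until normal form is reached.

Answer: 2

Rewrite trace:
start.  V:7 E:5  edges: 0-p->2 2-q->0 2-q->1 4-q->1 6-q->1
1. fire R1 via {0↦3, 1↦2, 2↦1, 3↦4}  →  V:5 E:4  edges: 0-p->2 2-q->0 2-q->1 6-q->1
2. fire R1 via {0↦5, 1↦2, 2↦1, 3↦6}  →  V:3 E:3  edges: 0-p->2 2-q->0 2-q->1
normal form: no rule applies after step 2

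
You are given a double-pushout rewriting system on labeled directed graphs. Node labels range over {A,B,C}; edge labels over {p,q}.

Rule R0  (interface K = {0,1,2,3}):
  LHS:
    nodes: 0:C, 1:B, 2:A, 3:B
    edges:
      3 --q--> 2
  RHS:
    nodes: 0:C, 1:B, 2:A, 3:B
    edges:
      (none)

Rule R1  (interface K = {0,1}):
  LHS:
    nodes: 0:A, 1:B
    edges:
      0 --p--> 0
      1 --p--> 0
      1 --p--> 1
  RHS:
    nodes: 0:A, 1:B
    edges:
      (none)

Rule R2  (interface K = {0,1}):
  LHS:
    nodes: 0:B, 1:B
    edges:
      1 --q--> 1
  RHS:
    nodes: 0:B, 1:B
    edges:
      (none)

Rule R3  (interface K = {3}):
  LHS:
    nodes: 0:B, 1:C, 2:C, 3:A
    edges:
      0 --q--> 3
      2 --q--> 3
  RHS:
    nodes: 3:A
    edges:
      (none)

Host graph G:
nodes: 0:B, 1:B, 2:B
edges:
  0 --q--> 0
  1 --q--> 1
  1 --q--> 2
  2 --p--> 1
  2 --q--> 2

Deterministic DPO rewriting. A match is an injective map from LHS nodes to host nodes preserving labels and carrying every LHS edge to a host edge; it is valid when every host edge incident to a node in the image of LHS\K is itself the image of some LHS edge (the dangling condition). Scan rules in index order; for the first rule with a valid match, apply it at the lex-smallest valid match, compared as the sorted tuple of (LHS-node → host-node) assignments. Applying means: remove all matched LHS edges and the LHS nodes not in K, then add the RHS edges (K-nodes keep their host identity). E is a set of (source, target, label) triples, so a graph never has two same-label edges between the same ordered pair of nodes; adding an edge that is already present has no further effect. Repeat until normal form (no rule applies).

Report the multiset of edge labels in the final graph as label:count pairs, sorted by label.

Answer: p:1 q:1

Steps:
initial: |V|=3 |E|=5  E = 0-q->0 1-q->1 1-q->2 2-p->1 2-q->2
step 1: apply R2 at {0↦0, 1↦1}  → |V|=3 |E|=4  E = 0-q->0 1-q->2 2-p->1 2-q->2
step 2: apply R2 at {0↦0, 1↦2}  → |V|=3 |E|=3  E = 0-q->0 1-q->2 2-p->1
step 3: apply R2 at {0↦1, 1↦0}  → |V|=3 |E|=2  E = 1-q->2 2-p->1
final graph: no rule applies after step 3
NF edges: [(1, 2, 'q'), (2, 1, 'p')]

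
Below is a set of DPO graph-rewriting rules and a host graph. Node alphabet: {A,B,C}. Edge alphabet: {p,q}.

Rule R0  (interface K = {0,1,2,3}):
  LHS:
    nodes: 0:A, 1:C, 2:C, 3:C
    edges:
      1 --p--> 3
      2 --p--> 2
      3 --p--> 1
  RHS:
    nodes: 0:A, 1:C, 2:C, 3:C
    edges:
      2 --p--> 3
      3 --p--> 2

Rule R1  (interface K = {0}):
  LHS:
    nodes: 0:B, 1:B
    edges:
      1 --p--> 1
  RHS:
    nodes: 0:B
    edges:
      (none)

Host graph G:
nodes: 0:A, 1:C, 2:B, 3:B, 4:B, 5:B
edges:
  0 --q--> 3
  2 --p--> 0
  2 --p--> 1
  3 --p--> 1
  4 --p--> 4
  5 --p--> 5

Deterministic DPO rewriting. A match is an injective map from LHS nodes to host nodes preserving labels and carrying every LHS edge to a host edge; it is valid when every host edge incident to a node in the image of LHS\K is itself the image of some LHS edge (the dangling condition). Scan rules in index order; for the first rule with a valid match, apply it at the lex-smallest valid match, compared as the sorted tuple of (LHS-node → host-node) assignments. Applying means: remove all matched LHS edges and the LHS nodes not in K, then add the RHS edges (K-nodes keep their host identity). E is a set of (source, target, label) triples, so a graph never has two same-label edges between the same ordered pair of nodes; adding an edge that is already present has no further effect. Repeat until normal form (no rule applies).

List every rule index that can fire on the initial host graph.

Answer: [R1]

Derivation:
R0: no valid match — LHS pattern not found
R1: 6 valid matches — {0↦2, 1↦4}, {0↦2, 1↦5}, {0↦3, 1↦4} (+3 more)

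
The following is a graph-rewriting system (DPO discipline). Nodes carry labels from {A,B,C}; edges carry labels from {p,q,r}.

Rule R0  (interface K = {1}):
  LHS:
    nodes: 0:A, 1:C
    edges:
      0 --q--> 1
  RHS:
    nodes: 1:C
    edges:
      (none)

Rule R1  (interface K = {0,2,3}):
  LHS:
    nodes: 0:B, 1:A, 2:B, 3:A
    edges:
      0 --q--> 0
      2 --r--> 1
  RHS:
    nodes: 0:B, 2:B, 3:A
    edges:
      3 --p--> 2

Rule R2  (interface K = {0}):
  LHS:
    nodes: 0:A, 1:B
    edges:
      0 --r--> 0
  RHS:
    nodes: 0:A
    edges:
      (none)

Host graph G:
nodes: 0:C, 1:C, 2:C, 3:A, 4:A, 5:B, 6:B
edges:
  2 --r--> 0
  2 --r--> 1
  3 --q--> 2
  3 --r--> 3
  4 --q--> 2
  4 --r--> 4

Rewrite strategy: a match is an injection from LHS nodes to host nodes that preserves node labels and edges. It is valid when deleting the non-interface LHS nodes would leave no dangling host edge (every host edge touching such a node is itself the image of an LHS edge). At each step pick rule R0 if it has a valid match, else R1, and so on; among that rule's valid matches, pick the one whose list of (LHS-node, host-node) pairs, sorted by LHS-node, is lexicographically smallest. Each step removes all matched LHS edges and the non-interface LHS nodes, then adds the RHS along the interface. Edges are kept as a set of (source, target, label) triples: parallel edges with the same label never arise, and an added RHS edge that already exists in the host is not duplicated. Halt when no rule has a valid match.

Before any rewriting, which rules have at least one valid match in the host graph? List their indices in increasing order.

Answer: [R2]

Derivation:
R0: no valid match — 2 raw matches, all fail dangling condition
R1: no valid match — LHS pattern not found
R2: 4 valid matches — {0↦3, 1↦5}, {0↦3, 1↦6}, {0↦4, 1↦5} (+1 more)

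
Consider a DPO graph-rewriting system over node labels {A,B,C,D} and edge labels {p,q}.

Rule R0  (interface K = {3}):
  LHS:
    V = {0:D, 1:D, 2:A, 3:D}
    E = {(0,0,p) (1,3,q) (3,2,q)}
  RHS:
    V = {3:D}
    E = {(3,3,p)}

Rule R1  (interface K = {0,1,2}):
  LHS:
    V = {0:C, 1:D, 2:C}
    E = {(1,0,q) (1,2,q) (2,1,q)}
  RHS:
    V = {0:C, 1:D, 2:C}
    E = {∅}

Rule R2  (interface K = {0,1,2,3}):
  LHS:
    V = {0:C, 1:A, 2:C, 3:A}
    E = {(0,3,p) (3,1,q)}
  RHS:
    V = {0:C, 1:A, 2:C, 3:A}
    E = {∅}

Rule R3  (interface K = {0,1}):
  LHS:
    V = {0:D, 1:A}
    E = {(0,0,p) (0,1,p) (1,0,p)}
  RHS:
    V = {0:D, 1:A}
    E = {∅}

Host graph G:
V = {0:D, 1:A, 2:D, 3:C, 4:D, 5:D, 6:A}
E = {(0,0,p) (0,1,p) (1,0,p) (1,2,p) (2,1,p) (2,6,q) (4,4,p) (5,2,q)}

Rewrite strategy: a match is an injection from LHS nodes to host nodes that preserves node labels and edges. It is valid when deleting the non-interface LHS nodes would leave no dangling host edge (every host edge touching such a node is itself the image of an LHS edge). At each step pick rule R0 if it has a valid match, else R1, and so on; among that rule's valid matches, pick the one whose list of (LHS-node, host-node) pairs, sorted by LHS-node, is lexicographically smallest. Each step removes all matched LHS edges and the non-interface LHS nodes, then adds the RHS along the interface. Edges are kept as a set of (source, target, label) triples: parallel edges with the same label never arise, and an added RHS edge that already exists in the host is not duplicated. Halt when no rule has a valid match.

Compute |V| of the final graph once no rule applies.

start.  V:7 E:8  edges: 0-p->0 0-p->1 1-p->0 1-p->2 2-p->1 2-q->6 4-p->4 5-q->2
1. fire R0 via {0↦4, 1↦5, 2↦6, 3↦2}  →  V:4 E:6  edges: 0-p->0 0-p->1 1-p->0 1-p->2 2-p->1 2-p->2
2. fire R3 via {0↦0, 1↦1}  →  V:4 E:3  edges: 1-p->2 2-p->1 2-p->2
3. fire R3 via {0↦2, 1↦1}  →  V:4 E:0  edges: ∅
normal form: no rule applies after step 3
NF nodes: {0:D, 1:A, 2:D, 3:C}

Answer: 4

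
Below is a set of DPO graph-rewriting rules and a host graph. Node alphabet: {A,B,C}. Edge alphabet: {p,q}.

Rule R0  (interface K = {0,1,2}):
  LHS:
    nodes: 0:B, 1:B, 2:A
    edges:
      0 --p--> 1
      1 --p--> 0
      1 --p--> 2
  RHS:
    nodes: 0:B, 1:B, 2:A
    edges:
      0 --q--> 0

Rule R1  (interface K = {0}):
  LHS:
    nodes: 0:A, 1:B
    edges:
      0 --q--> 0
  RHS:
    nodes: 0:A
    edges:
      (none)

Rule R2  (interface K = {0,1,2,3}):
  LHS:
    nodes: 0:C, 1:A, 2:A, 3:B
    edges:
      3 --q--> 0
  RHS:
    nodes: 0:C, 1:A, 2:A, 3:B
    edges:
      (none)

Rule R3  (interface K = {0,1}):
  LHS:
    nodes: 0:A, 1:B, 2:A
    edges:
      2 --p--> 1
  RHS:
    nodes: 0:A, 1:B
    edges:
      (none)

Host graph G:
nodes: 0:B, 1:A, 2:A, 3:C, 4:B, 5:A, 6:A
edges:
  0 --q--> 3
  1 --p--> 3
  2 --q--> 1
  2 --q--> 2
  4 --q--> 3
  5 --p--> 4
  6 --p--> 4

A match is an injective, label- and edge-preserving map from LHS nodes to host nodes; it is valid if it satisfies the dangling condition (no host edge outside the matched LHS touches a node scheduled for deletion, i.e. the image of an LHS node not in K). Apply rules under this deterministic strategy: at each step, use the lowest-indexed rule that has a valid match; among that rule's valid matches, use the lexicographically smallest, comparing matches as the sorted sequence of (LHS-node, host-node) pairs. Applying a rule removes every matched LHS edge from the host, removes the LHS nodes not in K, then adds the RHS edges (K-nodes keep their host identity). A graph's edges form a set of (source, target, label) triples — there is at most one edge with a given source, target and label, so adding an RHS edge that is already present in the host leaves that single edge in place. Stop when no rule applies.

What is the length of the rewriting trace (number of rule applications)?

[0] host  ⇒  7 nodes, 7 edges  {0-q->3 1-p->3 2-q->1 2-q->2 4-q->3 5-p->4 6-p->4}
[1] R2 @ {0↦3, 1↦1, 2↦2, 3↦0}  ⇒  7 nodes, 6 edges  {1-p->3 2-q->1 2-q->2 4-q->3 5-p->4 6-p->4}
[2] R1 @ {0↦2, 1↦0}  ⇒  6 nodes, 5 edges  {1-p->3 2-q->1 4-q->3 5-p->4 6-p->4}
[3] R2 @ {0↦3, 1↦1, 2↦2, 3↦4}  ⇒  6 nodes, 4 edges  {1-p->3 2-q->1 5-p->4 6-p->4}
[4] R3 @ {0↦1, 1↦4, 2↦5}  ⇒  5 nodes, 3 edges  {1-p->3 2-q->1 6-p->4}
[5] R3 @ {0↦1, 1↦4, 2↦6}  ⇒  4 nodes, 2 edges  {1-p->3 2-q->1}
final graph: no rule applies after step 5

Answer: 5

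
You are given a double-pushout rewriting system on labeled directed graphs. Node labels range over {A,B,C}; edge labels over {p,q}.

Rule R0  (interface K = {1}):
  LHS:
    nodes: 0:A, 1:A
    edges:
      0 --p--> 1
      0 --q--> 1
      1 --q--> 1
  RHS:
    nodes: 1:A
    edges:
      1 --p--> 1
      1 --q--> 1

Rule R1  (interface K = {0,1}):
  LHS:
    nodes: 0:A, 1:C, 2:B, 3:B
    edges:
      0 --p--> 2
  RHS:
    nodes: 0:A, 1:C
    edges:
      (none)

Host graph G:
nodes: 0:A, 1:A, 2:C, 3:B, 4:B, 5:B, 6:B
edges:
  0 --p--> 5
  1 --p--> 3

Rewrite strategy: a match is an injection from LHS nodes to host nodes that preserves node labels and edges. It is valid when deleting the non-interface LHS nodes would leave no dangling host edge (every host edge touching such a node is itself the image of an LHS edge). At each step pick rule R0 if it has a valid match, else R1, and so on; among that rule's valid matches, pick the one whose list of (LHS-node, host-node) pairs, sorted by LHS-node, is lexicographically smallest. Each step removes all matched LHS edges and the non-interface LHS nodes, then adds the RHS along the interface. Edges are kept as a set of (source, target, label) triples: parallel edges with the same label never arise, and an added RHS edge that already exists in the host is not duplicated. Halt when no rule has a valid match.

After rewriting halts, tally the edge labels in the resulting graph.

start.  V:7 E:2  edges: 0-p->5 1-p->3
1. fire R1 via {0↦0, 1↦2, 2↦5, 3↦4}  →  V:5 E:1  edges: 1-p->3
2. fire R1 via {0↦1, 1↦2, 2↦3, 3↦6}  →  V:3 E:0  edges: ∅
final graph: no rule applies after step 2
NF edges: []

Answer: (no edges)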